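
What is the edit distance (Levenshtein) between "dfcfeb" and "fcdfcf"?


Computing edit distance: "dfcfeb" -> "fcdfcf"
DP table:
           f    c    d    f    c    f
      0    1    2    3    4    5    6
  d   1    1    2    2    3    4    5
  f   2    1    2    3    2    3    4
  c   3    2    1    2    3    2    3
  f   4    3    2    2    2    3    2
  e   5    4    3    3    3    3    3
  b   6    5    4    4    4    4    4
Edit distance = dp[6][6] = 4

4


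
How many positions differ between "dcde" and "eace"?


Comparing "dcde" and "eace" position by position:
  Position 0: 'd' vs 'e' => DIFFER
  Position 1: 'c' vs 'a' => DIFFER
  Position 2: 'd' vs 'c' => DIFFER
  Position 3: 'e' vs 'e' => same
Positions that differ: 3

3


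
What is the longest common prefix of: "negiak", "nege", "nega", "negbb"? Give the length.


Words: negiak, nege, nega, negbb
  Position 0: all 'n' => match
  Position 1: all 'e' => match
  Position 2: all 'g' => match
  Position 3: ('i', 'e', 'a', 'b') => mismatch, stop
LCP = "neg" (length 3)

3


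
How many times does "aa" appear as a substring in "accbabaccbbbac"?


Searching for "aa" in "accbabaccbbbac"
Scanning each position:
  Position 0: "ac" => no
  Position 1: "cc" => no
  Position 2: "cb" => no
  Position 3: "ba" => no
  Position 4: "ab" => no
  Position 5: "ba" => no
  Position 6: "ac" => no
  Position 7: "cc" => no
  Position 8: "cb" => no
  Position 9: "bb" => no
  Position 10: "bb" => no
  Position 11: "ba" => no
  Position 12: "ac" => no
Total occurrences: 0

0


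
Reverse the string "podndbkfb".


Input: podndbkfb
Reading characters right to left:
  Position 8: 'b'
  Position 7: 'f'
  Position 6: 'k'
  Position 5: 'b'
  Position 4: 'd'
  Position 3: 'n'
  Position 2: 'd'
  Position 1: 'o'
  Position 0: 'p'
Reversed: bfkbdndop

bfkbdndop


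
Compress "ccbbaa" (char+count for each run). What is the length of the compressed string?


Input: ccbbaa
Runs:
  'c' x 2 => "c2"
  'b' x 2 => "b2"
  'a' x 2 => "a2"
Compressed: "c2b2a2"
Compressed length: 6

6


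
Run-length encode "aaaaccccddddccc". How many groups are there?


Input: aaaaccccddddccc
Scanning for consecutive runs:
  Group 1: 'a' x 4 (positions 0-3)
  Group 2: 'c' x 4 (positions 4-7)
  Group 3: 'd' x 4 (positions 8-11)
  Group 4: 'c' x 3 (positions 12-14)
Total groups: 4

4


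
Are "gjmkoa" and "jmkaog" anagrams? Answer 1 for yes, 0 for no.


Strings: "gjmkoa", "jmkaog"
Sorted first:  agjkmo
Sorted second: agjkmo
Sorted forms match => anagrams

1


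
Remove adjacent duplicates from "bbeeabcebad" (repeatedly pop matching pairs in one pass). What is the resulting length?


Input: bbeeabcebad
Stack-based adjacent duplicate removal:
  Read 'b': push. Stack: b
  Read 'b': matches stack top 'b' => pop. Stack: (empty)
  Read 'e': push. Stack: e
  Read 'e': matches stack top 'e' => pop. Stack: (empty)
  Read 'a': push. Stack: a
  Read 'b': push. Stack: ab
  Read 'c': push. Stack: abc
  Read 'e': push. Stack: abce
  Read 'b': push. Stack: abceb
  Read 'a': push. Stack: abceba
  Read 'd': push. Stack: abcebad
Final stack: "abcebad" (length 7)

7


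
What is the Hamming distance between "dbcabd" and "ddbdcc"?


Comparing "dbcabd" and "ddbdcc" position by position:
  Position 0: 'd' vs 'd' => same
  Position 1: 'b' vs 'd' => differ
  Position 2: 'c' vs 'b' => differ
  Position 3: 'a' vs 'd' => differ
  Position 4: 'b' vs 'c' => differ
  Position 5: 'd' vs 'c' => differ
Total differences (Hamming distance): 5

5


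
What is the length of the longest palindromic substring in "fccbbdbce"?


Input: "fccbbdbce"
Checking substrings for palindromes:
  [4:7] "bdb" (len 3) => palindrome
  [1:3] "cc" (len 2) => palindrome
  [3:5] "bb" (len 2) => palindrome
Longest palindromic substring: "bdb" with length 3

3


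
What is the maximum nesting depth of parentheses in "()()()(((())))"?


Input: "()()()(((())))"
Tracking depth:
  Position 0 '(': depth becomes 1
  Position 1 ')': depth becomes 0
  Position 2 '(': depth becomes 1
  Position 3 ')': depth becomes 0
  Position 4 '(': depth becomes 1
  Position 5 ')': depth becomes 0
  Position 6 '(': depth becomes 1
  Position 7 '(': depth becomes 2
  Position 8 '(': depth becomes 3
  Position 9 '(': depth becomes 4
  Position 10 ')': depth becomes 3
  Position 11 ')': depth becomes 2
  Position 12 ')': depth becomes 1
  Position 13 ')': depth becomes 0
Maximum depth reached: 4

4


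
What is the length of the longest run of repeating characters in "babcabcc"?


Input: "babcabcc"
Scanning for longest run:
  Position 1 ('a'): new char, reset run to 1
  Position 2 ('b'): new char, reset run to 1
  Position 3 ('c'): new char, reset run to 1
  Position 4 ('a'): new char, reset run to 1
  Position 5 ('b'): new char, reset run to 1
  Position 6 ('c'): new char, reset run to 1
  Position 7 ('c'): continues run of 'c', length=2
Longest run: 'c' with length 2

2


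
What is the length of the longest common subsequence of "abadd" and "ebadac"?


LCS of "abadd" and "ebadac"
DP table:
           e    b    a    d    a    c
      0    0    0    0    0    0    0
  a   0    0    0    1    1    1    1
  b   0    0    1    1    1    1    1
  a   0    0    1    2    2    2    2
  d   0    0    1    2    3    3    3
  d   0    0    1    2    3    3    3
LCS length = dp[5][6] = 3

3


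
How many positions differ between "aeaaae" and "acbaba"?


Comparing "aeaaae" and "acbaba" position by position:
  Position 0: 'a' vs 'a' => same
  Position 1: 'e' vs 'c' => DIFFER
  Position 2: 'a' vs 'b' => DIFFER
  Position 3: 'a' vs 'a' => same
  Position 4: 'a' vs 'b' => DIFFER
  Position 5: 'e' vs 'a' => DIFFER
Positions that differ: 4

4


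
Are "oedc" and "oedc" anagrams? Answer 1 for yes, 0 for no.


Strings: "oedc", "oedc"
Sorted first:  cdeo
Sorted second: cdeo
Sorted forms match => anagrams

1


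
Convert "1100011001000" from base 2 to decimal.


Input: "1100011001000" in base 2
Positional expansion:
  Digit '1' (value 1) x 2^12 = 4096
  Digit '1' (value 1) x 2^11 = 2048
  Digit '0' (value 0) x 2^10 = 0
  Digit '0' (value 0) x 2^9 = 0
  Digit '0' (value 0) x 2^8 = 0
  Digit '1' (value 1) x 2^7 = 128
  Digit '1' (value 1) x 2^6 = 64
  Digit '0' (value 0) x 2^5 = 0
  Digit '0' (value 0) x 2^4 = 0
  Digit '1' (value 1) x 2^3 = 8
  Digit '0' (value 0) x 2^2 = 0
  Digit '0' (value 0) x 2^1 = 0
  Digit '0' (value 0) x 2^0 = 0
Sum = 6344

6344


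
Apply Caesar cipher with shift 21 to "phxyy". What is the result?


Caesar cipher: shift "phxyy" by 21
  'p' (pos 15) + 21 = pos 10 = 'k'
  'h' (pos 7) + 21 = pos 2 = 'c'
  'x' (pos 23) + 21 = pos 18 = 's'
  'y' (pos 24) + 21 = pos 19 = 't'
  'y' (pos 24) + 21 = pos 19 = 't'
Result: kcstt

kcstt


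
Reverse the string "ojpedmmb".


Input: ojpedmmb
Reading characters right to left:
  Position 7: 'b'
  Position 6: 'm'
  Position 5: 'm'
  Position 4: 'd'
  Position 3: 'e'
  Position 2: 'p'
  Position 1: 'j'
  Position 0: 'o'
Reversed: bmmdepjo

bmmdepjo


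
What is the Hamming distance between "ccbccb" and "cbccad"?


Comparing "ccbccb" and "cbccad" position by position:
  Position 0: 'c' vs 'c' => same
  Position 1: 'c' vs 'b' => differ
  Position 2: 'b' vs 'c' => differ
  Position 3: 'c' vs 'c' => same
  Position 4: 'c' vs 'a' => differ
  Position 5: 'b' vs 'd' => differ
Total differences (Hamming distance): 4

4


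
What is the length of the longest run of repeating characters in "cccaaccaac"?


Input: "cccaaccaac"
Scanning for longest run:
  Position 1 ('c'): continues run of 'c', length=2
  Position 2 ('c'): continues run of 'c', length=3
  Position 3 ('a'): new char, reset run to 1
  Position 4 ('a'): continues run of 'a', length=2
  Position 5 ('c'): new char, reset run to 1
  Position 6 ('c'): continues run of 'c', length=2
  Position 7 ('a'): new char, reset run to 1
  Position 8 ('a'): continues run of 'a', length=2
  Position 9 ('c'): new char, reset run to 1
Longest run: 'c' with length 3

3


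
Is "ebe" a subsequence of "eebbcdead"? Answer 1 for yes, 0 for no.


Check if "ebe" is a subsequence of "eebbcdead"
Greedy scan:
  Position 0 ('e'): matches sub[0] = 'e'
  Position 1 ('e'): no match needed
  Position 2 ('b'): matches sub[1] = 'b'
  Position 3 ('b'): no match needed
  Position 4 ('c'): no match needed
  Position 5 ('d'): no match needed
  Position 6 ('e'): matches sub[2] = 'e'
  Position 7 ('a'): no match needed
  Position 8 ('d'): no match needed
All 3 characters matched => is a subsequence

1


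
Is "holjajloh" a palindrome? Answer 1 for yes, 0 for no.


Input: holjajloh
Reversed: holjajloh
  Compare pos 0 ('h') with pos 8 ('h'): match
  Compare pos 1 ('o') with pos 7 ('o'): match
  Compare pos 2 ('l') with pos 6 ('l'): match
  Compare pos 3 ('j') with pos 5 ('j'): match
Result: palindrome

1


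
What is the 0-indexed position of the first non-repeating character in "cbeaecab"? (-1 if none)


Input: cbeaecab
Character frequencies:
  'a': 2
  'b': 2
  'c': 2
  'e': 2
Scanning left to right for freq == 1:
  Position 0 ('c'): freq=2, skip
  Position 1 ('b'): freq=2, skip
  Position 2 ('e'): freq=2, skip
  Position 3 ('a'): freq=2, skip
  Position 4 ('e'): freq=2, skip
  Position 5 ('c'): freq=2, skip
  Position 6 ('a'): freq=2, skip
  Position 7 ('b'): freq=2, skip
  No unique character found => answer = -1

-1


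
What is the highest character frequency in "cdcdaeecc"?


Input: cdcdaeecc
Character counts:
  'a': 1
  'c': 4
  'd': 2
  'e': 2
Maximum frequency: 4

4


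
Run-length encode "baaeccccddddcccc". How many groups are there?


Input: baaeccccddddcccc
Scanning for consecutive runs:
  Group 1: 'b' x 1 (positions 0-0)
  Group 2: 'a' x 2 (positions 1-2)
  Group 3: 'e' x 1 (positions 3-3)
  Group 4: 'c' x 4 (positions 4-7)
  Group 5: 'd' x 4 (positions 8-11)
  Group 6: 'c' x 4 (positions 12-15)
Total groups: 6

6


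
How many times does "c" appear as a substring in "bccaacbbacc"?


Searching for "c" in "bccaacbbacc"
Scanning each position:
  Position 0: "b" => no
  Position 1: "c" => MATCH
  Position 2: "c" => MATCH
  Position 3: "a" => no
  Position 4: "a" => no
  Position 5: "c" => MATCH
  Position 6: "b" => no
  Position 7: "b" => no
  Position 8: "a" => no
  Position 9: "c" => MATCH
  Position 10: "c" => MATCH
Total occurrences: 5

5


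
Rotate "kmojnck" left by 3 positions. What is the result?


Input: "kmojnck", rotate left by 3
First 3 characters: "kmo"
Remaining characters: "jnck"
Concatenate remaining + first: "jnck" + "kmo" = "jnckkmo"

jnckkmo


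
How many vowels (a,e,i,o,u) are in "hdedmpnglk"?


Input: hdedmpnglk
Checking each character:
  'h' at position 0: consonant
  'd' at position 1: consonant
  'e' at position 2: vowel (running total: 1)
  'd' at position 3: consonant
  'm' at position 4: consonant
  'p' at position 5: consonant
  'n' at position 6: consonant
  'g' at position 7: consonant
  'l' at position 8: consonant
  'k' at position 9: consonant
Total vowels: 1

1


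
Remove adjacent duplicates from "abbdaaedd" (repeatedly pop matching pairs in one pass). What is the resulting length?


Input: abbdaaedd
Stack-based adjacent duplicate removal:
  Read 'a': push. Stack: a
  Read 'b': push. Stack: ab
  Read 'b': matches stack top 'b' => pop. Stack: a
  Read 'd': push. Stack: ad
  Read 'a': push. Stack: ada
  Read 'a': matches stack top 'a' => pop. Stack: ad
  Read 'e': push. Stack: ade
  Read 'd': push. Stack: aded
  Read 'd': matches stack top 'd' => pop. Stack: ade
Final stack: "ade" (length 3)

3


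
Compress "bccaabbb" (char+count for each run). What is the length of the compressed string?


Input: bccaabbb
Runs:
  'b' x 1 => "b1"
  'c' x 2 => "c2"
  'a' x 2 => "a2"
  'b' x 3 => "b3"
Compressed: "b1c2a2b3"
Compressed length: 8

8


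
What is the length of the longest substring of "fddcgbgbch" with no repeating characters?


Input: "fddcgbgbch"
Sliding window (track last position of each char):
  Position 0 ('f'): window [0,0] length 1 -- new best
  Position 1 ('d'): window [0,1] length 2 -- new best
  Position 2 ('d'): repeat (last at 1), move window start to 2
  Position 2 ('d'): window [2,2] length 1
  Position 3 ('c'): window [2,3] length 2
  Position 4 ('g'): window [2,4] length 3 -- new best
  Position 5 ('b'): window [2,5] length 4 -- new best
  Position 6 ('g'): repeat (last at 4), move window start to 5
  Position 6 ('g'): window [5,6] length 2
  Position 7 ('b'): repeat (last at 5), move window start to 6
  Position 7 ('b'): window [6,7] length 2
  Position 8 ('c'): window [6,8] length 3
  Position 9 ('h'): window [6,9] length 4
Longest substring with no repeats: "dcgb" with length 4

4


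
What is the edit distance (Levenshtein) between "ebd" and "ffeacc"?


Computing edit distance: "ebd" -> "ffeacc"
DP table:
           f    f    e    a    c    c
      0    1    2    3    4    5    6
  e   1    1    2    2    3    4    5
  b   2    2    2    3    3    4    5
  d   3    3    3    3    4    4    5
Edit distance = dp[3][6] = 5

5


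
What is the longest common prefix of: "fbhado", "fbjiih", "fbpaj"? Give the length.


Words: fbhado, fbjiih, fbpaj
  Position 0: all 'f' => match
  Position 1: all 'b' => match
  Position 2: ('h', 'j', 'p') => mismatch, stop
LCP = "fb" (length 2)

2


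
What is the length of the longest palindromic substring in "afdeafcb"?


Input: "afdeafcb"
Checking substrings for palindromes:
  No multi-char palindromic substrings found
Longest palindromic substring: "a" with length 1

1


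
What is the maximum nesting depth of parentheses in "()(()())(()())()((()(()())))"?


Input: "()(()())(()())()((()(()())))"
Tracking depth:
  Position 0 '(': depth becomes 1
  Position 1 ')': depth becomes 0
  Position 2 '(': depth becomes 1
  Position 3 '(': depth becomes 2
  Position 4 ')': depth becomes 1
  Position 5 '(': depth becomes 2
  Position 6 ')': depth becomes 1
  Position 7 ')': depth becomes 0
  Position 8 '(': depth becomes 1
  Position 9 '(': depth becomes 2
  Position 10 ')': depth becomes 1
  Position 11 '(': depth becomes 2
  Position 12 ')': depth becomes 1
  Position 13 ')': depth becomes 0
  Position 14 '(': depth becomes 1
  Position 15 ')': depth becomes 0
  Position 16 '(': depth becomes 1
  Position 17 '(': depth becomes 2
  Position 18 '(': depth becomes 3
  Position 19 ')': depth becomes 2
  Position 20 '(': depth becomes 3
  Position 21 '(': depth becomes 4
  Position 22 ')': depth becomes 3
  Position 23 '(': depth becomes 4
  Position 24 ')': depth becomes 3
  Position 25 ')': depth becomes 2
  Position 26 ')': depth becomes 1
  Position 27 ')': depth becomes 0
Maximum depth reached: 4

4


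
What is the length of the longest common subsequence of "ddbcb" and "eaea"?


LCS of "ddbcb" and "eaea"
DP table:
           e    a    e    a
      0    0    0    0    0
  d   0    0    0    0    0
  d   0    0    0    0    0
  b   0    0    0    0    0
  c   0    0    0    0    0
  b   0    0    0    0    0
LCS length = dp[5][4] = 0

0


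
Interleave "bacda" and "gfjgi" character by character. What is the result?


Interleaving "bacda" and "gfjgi":
  Position 0: 'b' from first, 'g' from second => "bg"
  Position 1: 'a' from first, 'f' from second => "af"
  Position 2: 'c' from first, 'j' from second => "cj"
  Position 3: 'd' from first, 'g' from second => "dg"
  Position 4: 'a' from first, 'i' from second => "ai"
Result: bgafcjdgai

bgafcjdgai


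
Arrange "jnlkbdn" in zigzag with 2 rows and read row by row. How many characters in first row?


Zigzag "jnlkbdn" into 2 rows:
Placing characters:
  'j' => row 0
  'n' => row 1
  'l' => row 0
  'k' => row 1
  'b' => row 0
  'd' => row 1
  'n' => row 0
Rows:
  Row 0: "jlbn"
  Row 1: "nkd"
First row length: 4

4


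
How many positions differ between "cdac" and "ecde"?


Comparing "cdac" and "ecde" position by position:
  Position 0: 'c' vs 'e' => DIFFER
  Position 1: 'd' vs 'c' => DIFFER
  Position 2: 'a' vs 'd' => DIFFER
  Position 3: 'c' vs 'e' => DIFFER
Positions that differ: 4

4


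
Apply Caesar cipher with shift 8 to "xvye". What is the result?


Caesar cipher: shift "xvye" by 8
  'x' (pos 23) + 8 = pos 5 = 'f'
  'v' (pos 21) + 8 = pos 3 = 'd'
  'y' (pos 24) + 8 = pos 6 = 'g'
  'e' (pos 4) + 8 = pos 12 = 'm'
Result: fdgm

fdgm


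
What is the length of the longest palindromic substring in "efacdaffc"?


Input: "efacdaffc"
Checking substrings for palindromes:
  [6:8] "ff" (len 2) => palindrome
Longest palindromic substring: "ff" with length 2

2


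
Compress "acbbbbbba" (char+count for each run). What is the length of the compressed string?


Input: acbbbbbba
Runs:
  'a' x 1 => "a1"
  'c' x 1 => "c1"
  'b' x 6 => "b6"
  'a' x 1 => "a1"
Compressed: "a1c1b6a1"
Compressed length: 8

8


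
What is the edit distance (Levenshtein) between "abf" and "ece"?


Computing edit distance: "abf" -> "ece"
DP table:
           e    c    e
      0    1    2    3
  a   1    1    2    3
  b   2    2    2    3
  f   3    3    3    3
Edit distance = dp[3][3] = 3

3


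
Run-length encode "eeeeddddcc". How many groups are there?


Input: eeeeddddcc
Scanning for consecutive runs:
  Group 1: 'e' x 4 (positions 0-3)
  Group 2: 'd' x 4 (positions 4-7)
  Group 3: 'c' x 2 (positions 8-9)
Total groups: 3

3


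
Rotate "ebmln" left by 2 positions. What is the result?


Input: "ebmln", rotate left by 2
First 2 characters: "eb"
Remaining characters: "mln"
Concatenate remaining + first: "mln" + "eb" = "mlneb"

mlneb


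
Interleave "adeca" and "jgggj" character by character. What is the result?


Interleaving "adeca" and "jgggj":
  Position 0: 'a' from first, 'j' from second => "aj"
  Position 1: 'd' from first, 'g' from second => "dg"
  Position 2: 'e' from first, 'g' from second => "eg"
  Position 3: 'c' from first, 'g' from second => "cg"
  Position 4: 'a' from first, 'j' from second => "aj"
Result: ajdgegcgaj

ajdgegcgaj


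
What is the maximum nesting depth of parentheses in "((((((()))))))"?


Input: "((((((()))))))"
Tracking depth:
  Position 0 '(': depth becomes 1
  Position 1 '(': depth becomes 2
  Position 2 '(': depth becomes 3
  Position 3 '(': depth becomes 4
  Position 4 '(': depth becomes 5
  Position 5 '(': depth becomes 6
  Position 6 '(': depth becomes 7
  Position 7 ')': depth becomes 6
  Position 8 ')': depth becomes 5
  Position 9 ')': depth becomes 4
  Position 10 ')': depth becomes 3
  Position 11 ')': depth becomes 2
  Position 12 ')': depth becomes 1
  Position 13 ')': depth becomes 0
Maximum depth reached: 7

7


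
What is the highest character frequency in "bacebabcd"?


Input: bacebabcd
Character counts:
  'a': 2
  'b': 3
  'c': 2
  'd': 1
  'e': 1
Maximum frequency: 3

3


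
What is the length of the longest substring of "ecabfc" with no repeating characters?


Input: "ecabfc"
Sliding window (track last position of each char):
  Position 0 ('e'): window [0,0] length 1 -- new best
  Position 1 ('c'): window [0,1] length 2 -- new best
  Position 2 ('a'): window [0,2] length 3 -- new best
  Position 3 ('b'): window [0,3] length 4 -- new best
  Position 4 ('f'): window [0,4] length 5 -- new best
  Position 5 ('c'): repeat (last at 1), move window start to 2
  Position 5 ('c'): window [2,5] length 4
Longest substring with no repeats: "ecabf" with length 5

5


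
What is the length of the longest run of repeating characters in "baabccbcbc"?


Input: "baabccbcbc"
Scanning for longest run:
  Position 1 ('a'): new char, reset run to 1
  Position 2 ('a'): continues run of 'a', length=2
  Position 3 ('b'): new char, reset run to 1
  Position 4 ('c'): new char, reset run to 1
  Position 5 ('c'): continues run of 'c', length=2
  Position 6 ('b'): new char, reset run to 1
  Position 7 ('c'): new char, reset run to 1
  Position 8 ('b'): new char, reset run to 1
  Position 9 ('c'): new char, reset run to 1
Longest run: 'a' with length 2

2


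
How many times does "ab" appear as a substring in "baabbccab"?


Searching for "ab" in "baabbccab"
Scanning each position:
  Position 0: "ba" => no
  Position 1: "aa" => no
  Position 2: "ab" => MATCH
  Position 3: "bb" => no
  Position 4: "bc" => no
  Position 5: "cc" => no
  Position 6: "ca" => no
  Position 7: "ab" => MATCH
Total occurrences: 2

2


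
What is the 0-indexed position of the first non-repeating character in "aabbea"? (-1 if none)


Input: aabbea
Character frequencies:
  'a': 3
  'b': 2
  'e': 1
Scanning left to right for freq == 1:
  Position 0 ('a'): freq=3, skip
  Position 1 ('a'): freq=3, skip
  Position 2 ('b'): freq=2, skip
  Position 3 ('b'): freq=2, skip
  Position 4 ('e'): unique! => answer = 4

4


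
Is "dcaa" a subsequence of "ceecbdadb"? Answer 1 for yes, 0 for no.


Check if "dcaa" is a subsequence of "ceecbdadb"
Greedy scan:
  Position 0 ('c'): no match needed
  Position 1 ('e'): no match needed
  Position 2 ('e'): no match needed
  Position 3 ('c'): no match needed
  Position 4 ('b'): no match needed
  Position 5 ('d'): matches sub[0] = 'd'
  Position 6 ('a'): no match needed
  Position 7 ('d'): no match needed
  Position 8 ('b'): no match needed
Only matched 1/4 characters => not a subsequence

0


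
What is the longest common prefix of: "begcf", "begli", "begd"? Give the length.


Words: begcf, begli, begd
  Position 0: all 'b' => match
  Position 1: all 'e' => match
  Position 2: all 'g' => match
  Position 3: ('c', 'l', 'd') => mismatch, stop
LCP = "beg" (length 3)

3


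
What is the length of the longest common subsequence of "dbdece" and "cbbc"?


LCS of "dbdece" and "cbbc"
DP table:
           c    b    b    c
      0    0    0    0    0
  d   0    0    0    0    0
  b   0    0    1    1    1
  d   0    0    1    1    1
  e   0    0    1    1    1
  c   0    1    1    1    2
  e   0    1    1    1    2
LCS length = dp[6][4] = 2

2


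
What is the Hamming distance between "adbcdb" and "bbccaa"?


Comparing "adbcdb" and "bbccaa" position by position:
  Position 0: 'a' vs 'b' => differ
  Position 1: 'd' vs 'b' => differ
  Position 2: 'b' vs 'c' => differ
  Position 3: 'c' vs 'c' => same
  Position 4: 'd' vs 'a' => differ
  Position 5: 'b' vs 'a' => differ
Total differences (Hamming distance): 5

5


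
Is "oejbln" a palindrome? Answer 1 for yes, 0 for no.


Input: oejbln
Reversed: nlbjeo
  Compare pos 0 ('o') with pos 5 ('n'): MISMATCH
  Compare pos 1 ('e') with pos 4 ('l'): MISMATCH
  Compare pos 2 ('j') with pos 3 ('b'): MISMATCH
Result: not a palindrome

0


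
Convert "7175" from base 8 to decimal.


Input: "7175" in base 8
Positional expansion:
  Digit '7' (value 7) x 8^3 = 3584
  Digit '1' (value 1) x 8^2 = 64
  Digit '7' (value 7) x 8^1 = 56
  Digit '5' (value 5) x 8^0 = 5
Sum = 3709

3709


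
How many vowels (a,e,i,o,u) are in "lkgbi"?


Input: lkgbi
Checking each character:
  'l' at position 0: consonant
  'k' at position 1: consonant
  'g' at position 2: consonant
  'b' at position 3: consonant
  'i' at position 4: vowel (running total: 1)
Total vowels: 1

1


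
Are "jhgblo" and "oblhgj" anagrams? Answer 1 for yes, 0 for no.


Strings: "jhgblo", "oblhgj"
Sorted first:  bghjlo
Sorted second: bghjlo
Sorted forms match => anagrams

1


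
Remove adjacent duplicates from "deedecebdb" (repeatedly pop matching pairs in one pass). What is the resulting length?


Input: deedecebdb
Stack-based adjacent duplicate removal:
  Read 'd': push. Stack: d
  Read 'e': push. Stack: de
  Read 'e': matches stack top 'e' => pop. Stack: d
  Read 'd': matches stack top 'd' => pop. Stack: (empty)
  Read 'e': push. Stack: e
  Read 'c': push. Stack: ec
  Read 'e': push. Stack: ece
  Read 'b': push. Stack: eceb
  Read 'd': push. Stack: ecebd
  Read 'b': push. Stack: ecebdb
Final stack: "ecebdb" (length 6)

6


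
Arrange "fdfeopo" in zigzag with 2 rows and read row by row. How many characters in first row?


Zigzag "fdfeopo" into 2 rows:
Placing characters:
  'f' => row 0
  'd' => row 1
  'f' => row 0
  'e' => row 1
  'o' => row 0
  'p' => row 1
  'o' => row 0
Rows:
  Row 0: "ffoo"
  Row 1: "dep"
First row length: 4

4


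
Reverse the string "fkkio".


Input: fkkio
Reading characters right to left:
  Position 4: 'o'
  Position 3: 'i'
  Position 2: 'k'
  Position 1: 'k'
  Position 0: 'f'
Reversed: oikkf

oikkf


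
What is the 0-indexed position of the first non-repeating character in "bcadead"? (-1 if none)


Input: bcadead
Character frequencies:
  'a': 2
  'b': 1
  'c': 1
  'd': 2
  'e': 1
Scanning left to right for freq == 1:
  Position 0 ('b'): unique! => answer = 0

0


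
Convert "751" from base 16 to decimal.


Input: "751" in base 16
Positional expansion:
  Digit '7' (value 7) x 16^2 = 1792
  Digit '5' (value 5) x 16^1 = 80
  Digit '1' (value 1) x 16^0 = 1
Sum = 1873

1873


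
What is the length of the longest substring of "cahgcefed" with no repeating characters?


Input: "cahgcefed"
Sliding window (track last position of each char):
  Position 0 ('c'): window [0,0] length 1 -- new best
  Position 1 ('a'): window [0,1] length 2 -- new best
  Position 2 ('h'): window [0,2] length 3 -- new best
  Position 3 ('g'): window [0,3] length 4 -- new best
  Position 4 ('c'): repeat (last at 0), move window start to 1
  Position 4 ('c'): window [1,4] length 4
  Position 5 ('e'): window [1,5] length 5 -- new best
  Position 6 ('f'): window [1,6] length 6 -- new best
  Position 7 ('e'): repeat (last at 5), move window start to 6
  Position 7 ('e'): window [6,7] length 2
  Position 8 ('d'): window [6,8] length 3
Longest substring with no repeats: "ahgcef" with length 6

6


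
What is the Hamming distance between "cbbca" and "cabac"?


Comparing "cbbca" and "cabac" position by position:
  Position 0: 'c' vs 'c' => same
  Position 1: 'b' vs 'a' => differ
  Position 2: 'b' vs 'b' => same
  Position 3: 'c' vs 'a' => differ
  Position 4: 'a' vs 'c' => differ
Total differences (Hamming distance): 3

3


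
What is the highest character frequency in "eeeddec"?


Input: eeeddec
Character counts:
  'c': 1
  'd': 2
  'e': 4
Maximum frequency: 4

4


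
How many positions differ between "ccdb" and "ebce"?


Comparing "ccdb" and "ebce" position by position:
  Position 0: 'c' vs 'e' => DIFFER
  Position 1: 'c' vs 'b' => DIFFER
  Position 2: 'd' vs 'c' => DIFFER
  Position 3: 'b' vs 'e' => DIFFER
Positions that differ: 4

4


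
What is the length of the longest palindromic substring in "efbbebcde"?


Input: "efbbebcde"
Checking substrings for palindromes:
  [3:6] "beb" (len 3) => palindrome
  [2:4] "bb" (len 2) => palindrome
Longest palindromic substring: "beb" with length 3

3


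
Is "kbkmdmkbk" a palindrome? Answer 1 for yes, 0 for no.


Input: kbkmdmkbk
Reversed: kbkmdmkbk
  Compare pos 0 ('k') with pos 8 ('k'): match
  Compare pos 1 ('b') with pos 7 ('b'): match
  Compare pos 2 ('k') with pos 6 ('k'): match
  Compare pos 3 ('m') with pos 5 ('m'): match
Result: palindrome

1


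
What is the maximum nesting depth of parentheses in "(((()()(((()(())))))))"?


Input: "(((()()(((()(())))))))"
Tracking depth:
  Position 0 '(': depth becomes 1
  Position 1 '(': depth becomes 2
  Position 2 '(': depth becomes 3
  Position 3 '(': depth becomes 4
  Position 4 ')': depth becomes 3
  Position 5 '(': depth becomes 4
  Position 6 ')': depth becomes 3
  Position 7 '(': depth becomes 4
  Position 8 '(': depth becomes 5
  Position 9 '(': depth becomes 6
  Position 10 '(': depth becomes 7
  Position 11 ')': depth becomes 6
  Position 12 '(': depth becomes 7
  Position 13 '(': depth becomes 8
  Position 14 ')': depth becomes 7
  Position 15 ')': depth becomes 6
  Position 16 ')': depth becomes 5
  Position 17 ')': depth becomes 4
  Position 18 ')': depth becomes 3
  Position 19 ')': depth becomes 2
  Position 20 ')': depth becomes 1
  Position 21 ')': depth becomes 0
Maximum depth reached: 8

8


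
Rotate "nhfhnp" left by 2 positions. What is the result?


Input: "nhfhnp", rotate left by 2
First 2 characters: "nh"
Remaining characters: "fhnp"
Concatenate remaining + first: "fhnp" + "nh" = "fhnpnh"

fhnpnh


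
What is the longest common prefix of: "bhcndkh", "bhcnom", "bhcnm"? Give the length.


Words: bhcndkh, bhcnom, bhcnm
  Position 0: all 'b' => match
  Position 1: all 'h' => match
  Position 2: all 'c' => match
  Position 3: all 'n' => match
  Position 4: ('d', 'o', 'm') => mismatch, stop
LCP = "bhcn" (length 4)

4


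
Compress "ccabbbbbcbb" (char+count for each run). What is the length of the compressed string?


Input: ccabbbbbcbb
Runs:
  'c' x 2 => "c2"
  'a' x 1 => "a1"
  'b' x 5 => "b5"
  'c' x 1 => "c1"
  'b' x 2 => "b2"
Compressed: "c2a1b5c1b2"
Compressed length: 10

10


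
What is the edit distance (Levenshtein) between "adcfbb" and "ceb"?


Computing edit distance: "adcfbb" -> "ceb"
DP table:
           c    e    b
      0    1    2    3
  a   1    1    2    3
  d   2    2    2    3
  c   3    2    3    3
  f   4    3    3    4
  b   5    4    4    3
  b   6    5    5    4
Edit distance = dp[6][3] = 4

4


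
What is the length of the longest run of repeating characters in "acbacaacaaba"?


Input: "acbacaacaaba"
Scanning for longest run:
  Position 1 ('c'): new char, reset run to 1
  Position 2 ('b'): new char, reset run to 1
  Position 3 ('a'): new char, reset run to 1
  Position 4 ('c'): new char, reset run to 1
  Position 5 ('a'): new char, reset run to 1
  Position 6 ('a'): continues run of 'a', length=2
  Position 7 ('c'): new char, reset run to 1
  Position 8 ('a'): new char, reset run to 1
  Position 9 ('a'): continues run of 'a', length=2
  Position 10 ('b'): new char, reset run to 1
  Position 11 ('a'): new char, reset run to 1
Longest run: 'a' with length 2

2


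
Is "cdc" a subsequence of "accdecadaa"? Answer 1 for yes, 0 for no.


Check if "cdc" is a subsequence of "accdecadaa"
Greedy scan:
  Position 0 ('a'): no match needed
  Position 1 ('c'): matches sub[0] = 'c'
  Position 2 ('c'): no match needed
  Position 3 ('d'): matches sub[1] = 'd'
  Position 4 ('e'): no match needed
  Position 5 ('c'): matches sub[2] = 'c'
  Position 6 ('a'): no match needed
  Position 7 ('d'): no match needed
  Position 8 ('a'): no match needed
  Position 9 ('a'): no match needed
All 3 characters matched => is a subsequence

1


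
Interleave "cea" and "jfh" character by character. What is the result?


Interleaving "cea" and "jfh":
  Position 0: 'c' from first, 'j' from second => "cj"
  Position 1: 'e' from first, 'f' from second => "ef"
  Position 2: 'a' from first, 'h' from second => "ah"
Result: cjefah

cjefah


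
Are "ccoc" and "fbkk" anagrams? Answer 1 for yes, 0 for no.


Strings: "ccoc", "fbkk"
Sorted first:  ccco
Sorted second: bfkk
Differ at position 0: 'c' vs 'b' => not anagrams

0


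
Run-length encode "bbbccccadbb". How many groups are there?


Input: bbbccccadbb
Scanning for consecutive runs:
  Group 1: 'b' x 3 (positions 0-2)
  Group 2: 'c' x 4 (positions 3-6)
  Group 3: 'a' x 1 (positions 7-7)
  Group 4: 'd' x 1 (positions 8-8)
  Group 5: 'b' x 2 (positions 9-10)
Total groups: 5

5


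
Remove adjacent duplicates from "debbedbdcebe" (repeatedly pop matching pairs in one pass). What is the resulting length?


Input: debbedbdcebe
Stack-based adjacent duplicate removal:
  Read 'd': push. Stack: d
  Read 'e': push. Stack: de
  Read 'b': push. Stack: deb
  Read 'b': matches stack top 'b' => pop. Stack: de
  Read 'e': matches stack top 'e' => pop. Stack: d
  Read 'd': matches stack top 'd' => pop. Stack: (empty)
  Read 'b': push. Stack: b
  Read 'd': push. Stack: bd
  Read 'c': push. Stack: bdc
  Read 'e': push. Stack: bdce
  Read 'b': push. Stack: bdceb
  Read 'e': push. Stack: bdcebe
Final stack: "bdcebe" (length 6)

6


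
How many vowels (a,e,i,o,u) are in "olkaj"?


Input: olkaj
Checking each character:
  'o' at position 0: vowel (running total: 1)
  'l' at position 1: consonant
  'k' at position 2: consonant
  'a' at position 3: vowel (running total: 2)
  'j' at position 4: consonant
Total vowels: 2

2


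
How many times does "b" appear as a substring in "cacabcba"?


Searching for "b" in "cacabcba"
Scanning each position:
  Position 0: "c" => no
  Position 1: "a" => no
  Position 2: "c" => no
  Position 3: "a" => no
  Position 4: "b" => MATCH
  Position 5: "c" => no
  Position 6: "b" => MATCH
  Position 7: "a" => no
Total occurrences: 2

2


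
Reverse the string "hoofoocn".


Input: hoofoocn
Reading characters right to left:
  Position 7: 'n'
  Position 6: 'c'
  Position 5: 'o'
  Position 4: 'o'
  Position 3: 'f'
  Position 2: 'o'
  Position 1: 'o'
  Position 0: 'h'
Reversed: ncoofooh

ncoofooh


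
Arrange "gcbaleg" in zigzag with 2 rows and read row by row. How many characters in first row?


Zigzag "gcbaleg" into 2 rows:
Placing characters:
  'g' => row 0
  'c' => row 1
  'b' => row 0
  'a' => row 1
  'l' => row 0
  'e' => row 1
  'g' => row 0
Rows:
  Row 0: "gblg"
  Row 1: "cae"
First row length: 4

4


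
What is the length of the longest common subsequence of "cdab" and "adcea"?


LCS of "cdab" and "adcea"
DP table:
           a    d    c    e    a
      0    0    0    0    0    0
  c   0    0    0    1    1    1
  d   0    0    1    1    1    1
  a   0    1    1    1    1    2
  b   0    1    1    1    1    2
LCS length = dp[4][5] = 2

2


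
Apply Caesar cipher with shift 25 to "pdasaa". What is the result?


Caesar cipher: shift "pdasaa" by 25
  'p' (pos 15) + 25 = pos 14 = 'o'
  'd' (pos 3) + 25 = pos 2 = 'c'
  'a' (pos 0) + 25 = pos 25 = 'z'
  's' (pos 18) + 25 = pos 17 = 'r'
  'a' (pos 0) + 25 = pos 25 = 'z'
  'a' (pos 0) + 25 = pos 25 = 'z'
Result: oczrzz

oczrzz


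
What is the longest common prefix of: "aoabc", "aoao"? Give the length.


Words: aoabc, aoao
  Position 0: all 'a' => match
  Position 1: all 'o' => match
  Position 2: all 'a' => match
  Position 3: ('b', 'o') => mismatch, stop
LCP = "aoa" (length 3)

3


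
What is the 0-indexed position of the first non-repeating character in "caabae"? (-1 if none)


Input: caabae
Character frequencies:
  'a': 3
  'b': 1
  'c': 1
  'e': 1
Scanning left to right for freq == 1:
  Position 0 ('c'): unique! => answer = 0

0


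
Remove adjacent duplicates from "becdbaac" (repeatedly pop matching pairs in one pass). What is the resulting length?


Input: becdbaac
Stack-based adjacent duplicate removal:
  Read 'b': push. Stack: b
  Read 'e': push. Stack: be
  Read 'c': push. Stack: bec
  Read 'd': push. Stack: becd
  Read 'b': push. Stack: becdb
  Read 'a': push. Stack: becdba
  Read 'a': matches stack top 'a' => pop. Stack: becdb
  Read 'c': push. Stack: becdbc
Final stack: "becdbc" (length 6)

6


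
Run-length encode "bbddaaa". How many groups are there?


Input: bbddaaa
Scanning for consecutive runs:
  Group 1: 'b' x 2 (positions 0-1)
  Group 2: 'd' x 2 (positions 2-3)
  Group 3: 'a' x 3 (positions 4-6)
Total groups: 3

3


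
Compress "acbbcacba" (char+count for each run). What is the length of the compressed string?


Input: acbbcacba
Runs:
  'a' x 1 => "a1"
  'c' x 1 => "c1"
  'b' x 2 => "b2"
  'c' x 1 => "c1"
  'a' x 1 => "a1"
  'c' x 1 => "c1"
  'b' x 1 => "b1"
  'a' x 1 => "a1"
Compressed: "a1c1b2c1a1c1b1a1"
Compressed length: 16

16


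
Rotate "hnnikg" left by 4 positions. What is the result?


Input: "hnnikg", rotate left by 4
First 4 characters: "hnni"
Remaining characters: "kg"
Concatenate remaining + first: "kg" + "hnni" = "kghnni"

kghnni


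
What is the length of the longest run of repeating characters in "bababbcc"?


Input: "bababbcc"
Scanning for longest run:
  Position 1 ('a'): new char, reset run to 1
  Position 2 ('b'): new char, reset run to 1
  Position 3 ('a'): new char, reset run to 1
  Position 4 ('b'): new char, reset run to 1
  Position 5 ('b'): continues run of 'b', length=2
  Position 6 ('c'): new char, reset run to 1
  Position 7 ('c'): continues run of 'c', length=2
Longest run: 'b' with length 2

2


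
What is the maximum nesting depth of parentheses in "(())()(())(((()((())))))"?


Input: "(())()(())(((()((())))))"
Tracking depth:
  Position 0 '(': depth becomes 1
  Position 1 '(': depth becomes 2
  Position 2 ')': depth becomes 1
  Position 3 ')': depth becomes 0
  Position 4 '(': depth becomes 1
  Position 5 ')': depth becomes 0
  Position 6 '(': depth becomes 1
  Position 7 '(': depth becomes 2
  Position 8 ')': depth becomes 1
  Position 9 ')': depth becomes 0
  Position 10 '(': depth becomes 1
  Position 11 '(': depth becomes 2
  Position 12 '(': depth becomes 3
  Position 13 '(': depth becomes 4
  Position 14 ')': depth becomes 3
  Position 15 '(': depth becomes 4
  Position 16 '(': depth becomes 5
  Position 17 '(': depth becomes 6
  Position 18 ')': depth becomes 5
  Position 19 ')': depth becomes 4
  Position 20 ')': depth becomes 3
  Position 21 ')': depth becomes 2
  Position 22 ')': depth becomes 1
  Position 23 ')': depth becomes 0
Maximum depth reached: 6

6


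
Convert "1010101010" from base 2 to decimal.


Input: "1010101010" in base 2
Positional expansion:
  Digit '1' (value 1) x 2^9 = 512
  Digit '0' (value 0) x 2^8 = 0
  Digit '1' (value 1) x 2^7 = 128
  Digit '0' (value 0) x 2^6 = 0
  Digit '1' (value 1) x 2^5 = 32
  Digit '0' (value 0) x 2^4 = 0
  Digit '1' (value 1) x 2^3 = 8
  Digit '0' (value 0) x 2^2 = 0
  Digit '1' (value 1) x 2^1 = 2
  Digit '0' (value 0) x 2^0 = 0
Sum = 682

682


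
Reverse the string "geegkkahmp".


Input: geegkkahmp
Reading characters right to left:
  Position 9: 'p'
  Position 8: 'm'
  Position 7: 'h'
  Position 6: 'a'
  Position 5: 'k'
  Position 4: 'k'
  Position 3: 'g'
  Position 2: 'e'
  Position 1: 'e'
  Position 0: 'g'
Reversed: pmhakkgeeg

pmhakkgeeg


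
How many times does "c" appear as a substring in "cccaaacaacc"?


Searching for "c" in "cccaaacaacc"
Scanning each position:
  Position 0: "c" => MATCH
  Position 1: "c" => MATCH
  Position 2: "c" => MATCH
  Position 3: "a" => no
  Position 4: "a" => no
  Position 5: "a" => no
  Position 6: "c" => MATCH
  Position 7: "a" => no
  Position 8: "a" => no
  Position 9: "c" => MATCH
  Position 10: "c" => MATCH
Total occurrences: 6

6


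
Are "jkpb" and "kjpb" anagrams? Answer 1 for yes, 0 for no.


Strings: "jkpb", "kjpb"
Sorted first:  bjkp
Sorted second: bjkp
Sorted forms match => anagrams

1


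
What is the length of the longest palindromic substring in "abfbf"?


Input: "abfbf"
Checking substrings for palindromes:
  [1:4] "bfb" (len 3) => palindrome
  [2:5] "fbf" (len 3) => palindrome
Longest palindromic substring: "bfb" with length 3

3


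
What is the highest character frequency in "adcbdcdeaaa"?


Input: adcbdcdeaaa
Character counts:
  'a': 4
  'b': 1
  'c': 2
  'd': 3
  'e': 1
Maximum frequency: 4

4


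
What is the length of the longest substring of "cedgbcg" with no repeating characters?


Input: "cedgbcg"
Sliding window (track last position of each char):
  Position 0 ('c'): window [0,0] length 1 -- new best
  Position 1 ('e'): window [0,1] length 2 -- new best
  Position 2 ('d'): window [0,2] length 3 -- new best
  Position 3 ('g'): window [0,3] length 4 -- new best
  Position 4 ('b'): window [0,4] length 5 -- new best
  Position 5 ('c'): repeat (last at 0), move window start to 1
  Position 5 ('c'): window [1,5] length 5
  Position 6 ('g'): repeat (last at 3), move window start to 4
  Position 6 ('g'): window [4,6] length 3
Longest substring with no repeats: "cedgb" with length 5

5


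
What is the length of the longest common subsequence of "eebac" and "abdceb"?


LCS of "eebac" and "abdceb"
DP table:
           a    b    d    c    e    b
      0    0    0    0    0    0    0
  e   0    0    0    0    0    1    1
  e   0    0    0    0    0    1    1
  b   0    0    1    1    1    1    2
  a   0    1    1    1    1    1    2
  c   0    1    1    1    2    2    2
LCS length = dp[5][6] = 2

2


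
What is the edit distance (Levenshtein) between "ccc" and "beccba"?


Computing edit distance: "ccc" -> "beccba"
DP table:
           b    e    c    c    b    a
      0    1    2    3    4    5    6
  c   1    1    2    2    3    4    5
  c   2    2    2    2    2    3    4
  c   3    3    3    2    2    3    4
Edit distance = dp[3][6] = 4

4
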